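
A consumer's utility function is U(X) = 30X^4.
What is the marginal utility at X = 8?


MU = dU/dX = 30*4*X^(4-1)
MU = 120*X^3
At X = 8:
MU = 120 * 8^3
MU = 120 * 512 = 61440

61440


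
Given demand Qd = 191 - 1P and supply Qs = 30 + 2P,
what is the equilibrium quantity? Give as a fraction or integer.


First find equilibrium price:
191 - 1P = 30 + 2P
P* = 161/3 = 161/3
Then substitute into demand:
Q* = 191 - 1 * 161/3 = 412/3

412/3


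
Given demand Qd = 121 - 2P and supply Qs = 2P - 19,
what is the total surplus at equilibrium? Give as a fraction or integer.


Find equilibrium: 121 - 2P = 2P - 19
121 + 19 = 4P
P* = 140/4 = 35
Q* = 2*35 - 19 = 51
Inverse demand: P = 121/2 - Q/2, so P_max = 121/2
Inverse supply: P = 19/2 + Q/2, so P_min = 19/2
CS = (1/2) * 51 * (121/2 - 35) = 2601/4
PS = (1/2) * 51 * (35 - 19/2) = 2601/4
TS = CS + PS = 2601/4 + 2601/4 = 2601/2

2601/2


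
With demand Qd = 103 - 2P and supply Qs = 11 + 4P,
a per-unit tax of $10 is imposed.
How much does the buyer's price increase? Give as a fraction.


With a per-unit tax, the buyer's price increase depends on relative slopes.
Supply slope: d = 4, Demand slope: b = 2
Buyer's price increase = d * tax / (b + d)
= 4 * 10 / (2 + 4)
= 40 / 6 = 20/3

20/3


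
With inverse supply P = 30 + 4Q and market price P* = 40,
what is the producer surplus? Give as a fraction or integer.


Minimum supply price (at Q=0): P_min = 30
Quantity supplied at P* = 40:
Q* = (40 - 30)/4 = 5/2
PS = (1/2) * Q* * (P* - P_min)
PS = (1/2) * 5/2 * (40 - 30)
PS = (1/2) * 5/2 * 10 = 25/2

25/2


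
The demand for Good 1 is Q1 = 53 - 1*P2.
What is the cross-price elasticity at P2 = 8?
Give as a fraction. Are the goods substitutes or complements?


dQ1/dP2 = -1
At P2 = 8: Q1 = 53 - 1*8 = 45
Exy = (dQ1/dP2)(P2/Q1) = -1 * 8 / 45 = -8/45
Since Exy < 0, the goods are complements.

-8/45 (complements)


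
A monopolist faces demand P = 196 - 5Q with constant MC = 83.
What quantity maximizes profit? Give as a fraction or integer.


TR = P*Q = (196 - 5Q)Q = 196Q - 5Q^2
MR = dTR/dQ = 196 - 10Q
Set MR = MC:
196 - 10Q = 83
113 = 10Q
Q* = 113/10 = 113/10

113/10


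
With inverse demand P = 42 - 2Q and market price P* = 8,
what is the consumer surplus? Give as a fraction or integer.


Maximum willingness to pay (at Q=0): P_max = 42
Quantity demanded at P* = 8:
Q* = (42 - 8)/2 = 17
CS = (1/2) * Q* * (P_max - P*)
CS = (1/2) * 17 * (42 - 8)
CS = (1/2) * 17 * 34 = 289

289


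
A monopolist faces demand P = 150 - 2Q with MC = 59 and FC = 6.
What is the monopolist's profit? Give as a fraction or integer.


MR = MC: 150 - 4Q = 59
Q* = 91/4
P* = 150 - 2*91/4 = 209/2
Profit = (P* - MC)*Q* - FC
= (209/2 - 59)*91/4 - 6
= 91/2*91/4 - 6
= 8281/8 - 6 = 8233/8

8233/8


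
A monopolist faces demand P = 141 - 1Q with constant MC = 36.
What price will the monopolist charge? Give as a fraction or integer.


MR = 141 - 2Q
Set MR = MC: 141 - 2Q = 36
Q* = 105/2
Substitute into demand:
P* = 141 - 1*105/2 = 177/2

177/2


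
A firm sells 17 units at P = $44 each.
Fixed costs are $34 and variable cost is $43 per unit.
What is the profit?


Total Revenue = P * Q = 44 * 17 = $748
Total Cost = FC + VC*Q = 34 + 43*17 = $765
Profit = TR - TC = 748 - 765 = $-17

$-17


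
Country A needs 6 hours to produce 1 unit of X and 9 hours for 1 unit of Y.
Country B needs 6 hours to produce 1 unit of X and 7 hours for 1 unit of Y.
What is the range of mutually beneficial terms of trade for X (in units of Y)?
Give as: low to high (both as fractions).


Opportunity cost of X for Country A = hours_X / hours_Y = 6/9 = 2/3 units of Y
Opportunity cost of X for Country B = hours_X / hours_Y = 6/7 = 6/7 units of Y
Terms of trade must be between the two opportunity costs.
Range: 2/3 to 6/7

2/3 to 6/7


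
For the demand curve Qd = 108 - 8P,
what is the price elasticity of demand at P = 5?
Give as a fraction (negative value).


dQ/dP = -8
At P = 5: Q = 108 - 8*5 = 68
E = (dQ/dP)(P/Q) = (-8)(5/68) = -10/17

-10/17


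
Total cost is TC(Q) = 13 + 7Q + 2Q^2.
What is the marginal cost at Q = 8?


MC = dTC/dQ = 7 + 2*2*Q
At Q = 8:
MC = 7 + 4*8
MC = 7 + 32 = 39

39


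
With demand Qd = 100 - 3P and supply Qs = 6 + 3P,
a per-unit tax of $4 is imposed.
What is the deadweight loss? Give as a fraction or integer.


Pre-tax equilibrium quantity: Q* = 53
Post-tax equilibrium quantity: Q_tax = 47
Reduction in quantity: Q* - Q_tax = 6
DWL = (1/2) * tax * (Q* - Q_tax)
DWL = (1/2) * 4 * 6 = 12

12


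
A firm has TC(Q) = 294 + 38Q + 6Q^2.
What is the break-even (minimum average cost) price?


AC(Q) = 294/Q + 38 + 6Q
To minimize: dAC/dQ = -294/Q^2 + 6 = 0
Q^2 = 294/6 = 49
Q* = 7
Min AC = 294/7 + 38 + 6*7
Min AC = 42 + 38 + 42 = 122

122


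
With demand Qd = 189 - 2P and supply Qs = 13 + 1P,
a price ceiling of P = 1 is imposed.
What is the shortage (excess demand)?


At P = 1:
Qd = 189 - 2*1 = 187
Qs = 13 + 1*1 = 14
Shortage = Qd - Qs = 187 - 14 = 173

173


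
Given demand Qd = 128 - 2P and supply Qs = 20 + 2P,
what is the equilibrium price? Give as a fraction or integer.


At equilibrium, Qd = Qs.
128 - 2P = 20 + 2P
128 - 20 = 2P + 2P
108 = 4P
P* = 108/4 = 27

27


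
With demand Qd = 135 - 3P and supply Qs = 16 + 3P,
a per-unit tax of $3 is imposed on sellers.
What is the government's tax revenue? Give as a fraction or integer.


With tax on sellers, new supply: Qs' = 16 + 3(P - 3)
= 7 + 3P
New equilibrium quantity:
Q_new = 71
Tax revenue = tax * Q_new = 3 * 71 = 213

213


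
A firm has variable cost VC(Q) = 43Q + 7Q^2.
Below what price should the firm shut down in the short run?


AVC(Q) = VC(Q)/Q = 43 + 7Q
AVC is increasing in Q, so minimum AVC is at Q -> 0+.
Min AVC = 43
The firm should shut down if P < 43.

43


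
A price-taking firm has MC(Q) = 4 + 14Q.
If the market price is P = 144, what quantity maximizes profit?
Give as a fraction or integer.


In perfect competition, profit is maximized where P = MC.
144 = 4 + 14Q
140 = 14Q
Q* = 140/14 = 10

10


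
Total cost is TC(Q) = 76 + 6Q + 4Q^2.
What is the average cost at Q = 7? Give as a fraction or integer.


TC(7) = 76 + 6*7 + 4*7^2
TC(7) = 76 + 42 + 196 = 314
AC = TC/Q = 314/7 = 314/7

314/7


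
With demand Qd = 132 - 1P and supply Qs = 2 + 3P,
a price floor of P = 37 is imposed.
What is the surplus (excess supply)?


At P = 37:
Qd = 132 - 1*37 = 95
Qs = 2 + 3*37 = 113
Surplus = Qs - Qd = 113 - 95 = 18

18


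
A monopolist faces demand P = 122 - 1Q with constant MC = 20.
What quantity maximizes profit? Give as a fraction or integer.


TR = P*Q = (122 - 1Q)Q = 122Q - 1Q^2
MR = dTR/dQ = 122 - 2Q
Set MR = MC:
122 - 2Q = 20
102 = 2Q
Q* = 102/2 = 51

51


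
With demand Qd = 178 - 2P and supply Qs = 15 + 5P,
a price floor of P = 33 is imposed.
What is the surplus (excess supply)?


At P = 33:
Qd = 178 - 2*33 = 112
Qs = 15 + 5*33 = 180
Surplus = Qs - Qd = 180 - 112 = 68

68


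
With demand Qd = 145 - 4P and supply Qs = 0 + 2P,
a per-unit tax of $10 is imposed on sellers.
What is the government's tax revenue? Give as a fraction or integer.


With tax on sellers, new supply: Qs' = 0 + 2(P - 10)
= 2P - 20
New equilibrium quantity:
Q_new = 35
Tax revenue = tax * Q_new = 10 * 35 = 350

350


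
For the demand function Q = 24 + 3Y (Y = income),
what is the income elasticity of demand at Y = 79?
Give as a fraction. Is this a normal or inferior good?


dQ/dY = 3
At Y = 79: Q = 24 + 3*79 = 261
Ey = (dQ/dY)(Y/Q) = 3 * 79 / 261 = 79/87
Since Ey > 0, this is a normal good.

79/87 (normal good)


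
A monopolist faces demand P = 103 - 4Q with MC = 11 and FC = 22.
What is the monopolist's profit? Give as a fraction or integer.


MR = MC: 103 - 8Q = 11
Q* = 23/2
P* = 103 - 4*23/2 = 57
Profit = (P* - MC)*Q* - FC
= (57 - 11)*23/2 - 22
= 46*23/2 - 22
= 529 - 22 = 507

507


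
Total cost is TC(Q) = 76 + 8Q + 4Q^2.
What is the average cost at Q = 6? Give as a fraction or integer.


TC(6) = 76 + 8*6 + 4*6^2
TC(6) = 76 + 48 + 144 = 268
AC = TC/Q = 268/6 = 134/3

134/3


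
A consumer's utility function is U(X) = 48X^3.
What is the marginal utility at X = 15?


MU = dU/dX = 48*3*X^(3-1)
MU = 144*X^2
At X = 15:
MU = 144 * 15^2
MU = 144 * 225 = 32400

32400


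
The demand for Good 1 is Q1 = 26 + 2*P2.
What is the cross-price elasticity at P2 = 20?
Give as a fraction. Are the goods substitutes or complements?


dQ1/dP2 = 2
At P2 = 20: Q1 = 26 + 2*20 = 66
Exy = (dQ1/dP2)(P2/Q1) = 2 * 20 / 66 = 20/33
Since Exy > 0, the goods are substitutes.

20/33 (substitutes)


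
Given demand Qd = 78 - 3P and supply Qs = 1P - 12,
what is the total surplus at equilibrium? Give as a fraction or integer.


Find equilibrium: 78 - 3P = 1P - 12
78 + 12 = 4P
P* = 90/4 = 45/2
Q* = 1*45/2 - 12 = 21/2
Inverse demand: P = 26 - Q/3, so P_max = 26
Inverse supply: P = 12 + Q/1, so P_min = 12
CS = (1/2) * 21/2 * (26 - 45/2) = 147/8
PS = (1/2) * 21/2 * (45/2 - 12) = 441/8
TS = CS + PS = 147/8 + 441/8 = 147/2

147/2


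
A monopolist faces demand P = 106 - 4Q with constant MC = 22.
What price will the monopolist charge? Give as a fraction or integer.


MR = 106 - 8Q
Set MR = MC: 106 - 8Q = 22
Q* = 21/2
Substitute into demand:
P* = 106 - 4*21/2 = 64

64


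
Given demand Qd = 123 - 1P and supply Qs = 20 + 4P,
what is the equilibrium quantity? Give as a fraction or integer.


First find equilibrium price:
123 - 1P = 20 + 4P
P* = 103/5 = 103/5
Then substitute into demand:
Q* = 123 - 1 * 103/5 = 512/5

512/5


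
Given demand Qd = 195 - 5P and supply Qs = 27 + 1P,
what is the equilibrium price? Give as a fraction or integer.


At equilibrium, Qd = Qs.
195 - 5P = 27 + 1P
195 - 27 = 5P + 1P
168 = 6P
P* = 168/6 = 28

28


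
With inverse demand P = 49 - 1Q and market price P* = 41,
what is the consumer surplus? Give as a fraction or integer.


Maximum willingness to pay (at Q=0): P_max = 49
Quantity demanded at P* = 41:
Q* = (49 - 41)/1 = 8
CS = (1/2) * Q* * (P_max - P*)
CS = (1/2) * 8 * (49 - 41)
CS = (1/2) * 8 * 8 = 32

32


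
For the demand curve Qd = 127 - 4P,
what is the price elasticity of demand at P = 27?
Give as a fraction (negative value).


dQ/dP = -4
At P = 27: Q = 127 - 4*27 = 19
E = (dQ/dP)(P/Q) = (-4)(27/19) = -108/19

-108/19


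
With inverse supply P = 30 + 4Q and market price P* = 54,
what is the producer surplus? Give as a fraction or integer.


Minimum supply price (at Q=0): P_min = 30
Quantity supplied at P* = 54:
Q* = (54 - 30)/4 = 6
PS = (1/2) * Q* * (P* - P_min)
PS = (1/2) * 6 * (54 - 30)
PS = (1/2) * 6 * 24 = 72

72


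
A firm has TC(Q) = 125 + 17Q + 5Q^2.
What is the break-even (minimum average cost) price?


AC(Q) = 125/Q + 17 + 5Q
To minimize: dAC/dQ = -125/Q^2 + 5 = 0
Q^2 = 125/5 = 25
Q* = 5
Min AC = 125/5 + 17 + 5*5
Min AC = 25 + 17 + 25 = 67

67


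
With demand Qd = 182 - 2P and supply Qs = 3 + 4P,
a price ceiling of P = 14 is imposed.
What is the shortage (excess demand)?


At P = 14:
Qd = 182 - 2*14 = 154
Qs = 3 + 4*14 = 59
Shortage = Qd - Qs = 154 - 59 = 95

95


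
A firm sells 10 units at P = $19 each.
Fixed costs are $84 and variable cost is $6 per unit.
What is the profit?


Total Revenue = P * Q = 19 * 10 = $190
Total Cost = FC + VC*Q = 84 + 6*10 = $144
Profit = TR - TC = 190 - 144 = $46

$46


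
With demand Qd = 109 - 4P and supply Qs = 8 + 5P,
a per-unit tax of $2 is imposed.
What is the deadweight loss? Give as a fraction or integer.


Pre-tax equilibrium quantity: Q* = 577/9
Post-tax equilibrium quantity: Q_tax = 179/3
Reduction in quantity: Q* - Q_tax = 40/9
DWL = (1/2) * tax * (Q* - Q_tax)
DWL = (1/2) * 2 * 40/9 = 40/9

40/9


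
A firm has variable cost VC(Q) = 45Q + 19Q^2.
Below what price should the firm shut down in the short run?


AVC(Q) = VC(Q)/Q = 45 + 19Q
AVC is increasing in Q, so minimum AVC is at Q -> 0+.
Min AVC = 45
The firm should shut down if P < 45.

45


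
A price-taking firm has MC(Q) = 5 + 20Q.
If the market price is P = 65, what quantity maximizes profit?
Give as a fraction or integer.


In perfect competition, profit is maximized where P = MC.
65 = 5 + 20Q
60 = 20Q
Q* = 60/20 = 3

3


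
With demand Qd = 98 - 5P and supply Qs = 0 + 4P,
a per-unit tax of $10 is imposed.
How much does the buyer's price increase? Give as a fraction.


With a per-unit tax, the buyer's price increase depends on relative slopes.
Supply slope: d = 4, Demand slope: b = 5
Buyer's price increase = d * tax / (b + d)
= 4 * 10 / (5 + 4)
= 40 / 9 = 40/9

40/9


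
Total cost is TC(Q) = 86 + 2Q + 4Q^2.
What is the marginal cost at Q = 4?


MC = dTC/dQ = 2 + 2*4*Q
At Q = 4:
MC = 2 + 8*4
MC = 2 + 32 = 34

34


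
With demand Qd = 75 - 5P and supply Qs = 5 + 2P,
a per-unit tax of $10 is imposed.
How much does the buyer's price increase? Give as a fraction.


With a per-unit tax, the buyer's price increase depends on relative slopes.
Supply slope: d = 2, Demand slope: b = 5
Buyer's price increase = d * tax / (b + d)
= 2 * 10 / (5 + 2)
= 20 / 7 = 20/7

20/7


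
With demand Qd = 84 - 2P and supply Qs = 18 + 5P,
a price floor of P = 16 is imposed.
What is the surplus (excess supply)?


At P = 16:
Qd = 84 - 2*16 = 52
Qs = 18 + 5*16 = 98
Surplus = Qs - Qd = 98 - 52 = 46

46


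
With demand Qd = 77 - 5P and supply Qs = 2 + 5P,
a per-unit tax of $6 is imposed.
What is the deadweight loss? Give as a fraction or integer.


Pre-tax equilibrium quantity: Q* = 79/2
Post-tax equilibrium quantity: Q_tax = 49/2
Reduction in quantity: Q* - Q_tax = 15
DWL = (1/2) * tax * (Q* - Q_tax)
DWL = (1/2) * 6 * 15 = 45

45


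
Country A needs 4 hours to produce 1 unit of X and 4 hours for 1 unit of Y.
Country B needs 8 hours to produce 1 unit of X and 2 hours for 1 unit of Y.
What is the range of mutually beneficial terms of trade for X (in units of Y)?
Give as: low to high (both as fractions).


Opportunity cost of X for Country A = hours_X / hours_Y = 4/4 = 1 units of Y
Opportunity cost of X for Country B = hours_X / hours_Y = 8/2 = 4 units of Y
Terms of trade must be between the two opportunity costs.
Range: 1 to 4

1 to 4


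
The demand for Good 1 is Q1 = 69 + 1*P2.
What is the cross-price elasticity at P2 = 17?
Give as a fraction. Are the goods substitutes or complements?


dQ1/dP2 = 1
At P2 = 17: Q1 = 69 + 1*17 = 86
Exy = (dQ1/dP2)(P2/Q1) = 1 * 17 / 86 = 17/86
Since Exy > 0, the goods are substitutes.

17/86 (substitutes)


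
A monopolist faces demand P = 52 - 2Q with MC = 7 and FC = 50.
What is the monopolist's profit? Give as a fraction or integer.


MR = MC: 52 - 4Q = 7
Q* = 45/4
P* = 52 - 2*45/4 = 59/2
Profit = (P* - MC)*Q* - FC
= (59/2 - 7)*45/4 - 50
= 45/2*45/4 - 50
= 2025/8 - 50 = 1625/8

1625/8


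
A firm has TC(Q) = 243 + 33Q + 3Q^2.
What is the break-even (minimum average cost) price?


AC(Q) = 243/Q + 33 + 3Q
To minimize: dAC/dQ = -243/Q^2 + 3 = 0
Q^2 = 243/3 = 81
Q* = 9
Min AC = 243/9 + 33 + 3*9
Min AC = 27 + 33 + 27 = 87

87


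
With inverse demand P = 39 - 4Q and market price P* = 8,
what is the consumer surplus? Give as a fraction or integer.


Maximum willingness to pay (at Q=0): P_max = 39
Quantity demanded at P* = 8:
Q* = (39 - 8)/4 = 31/4
CS = (1/2) * Q* * (P_max - P*)
CS = (1/2) * 31/4 * (39 - 8)
CS = (1/2) * 31/4 * 31 = 961/8

961/8


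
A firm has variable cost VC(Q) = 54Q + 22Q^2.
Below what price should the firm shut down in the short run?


AVC(Q) = VC(Q)/Q = 54 + 22Q
AVC is increasing in Q, so minimum AVC is at Q -> 0+.
Min AVC = 54
The firm should shut down if P < 54.

54


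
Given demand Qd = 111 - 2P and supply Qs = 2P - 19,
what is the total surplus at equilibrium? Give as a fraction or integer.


Find equilibrium: 111 - 2P = 2P - 19
111 + 19 = 4P
P* = 130/4 = 65/2
Q* = 2*65/2 - 19 = 46
Inverse demand: P = 111/2 - Q/2, so P_max = 111/2
Inverse supply: P = 19/2 + Q/2, so P_min = 19/2
CS = (1/2) * 46 * (111/2 - 65/2) = 529
PS = (1/2) * 46 * (65/2 - 19/2) = 529
TS = CS + PS = 529 + 529 = 1058

1058


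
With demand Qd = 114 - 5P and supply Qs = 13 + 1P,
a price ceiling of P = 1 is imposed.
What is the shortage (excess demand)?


At P = 1:
Qd = 114 - 5*1 = 109
Qs = 13 + 1*1 = 14
Shortage = Qd - Qs = 109 - 14 = 95

95


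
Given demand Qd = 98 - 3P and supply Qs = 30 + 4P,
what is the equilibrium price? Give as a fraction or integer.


At equilibrium, Qd = Qs.
98 - 3P = 30 + 4P
98 - 30 = 3P + 4P
68 = 7P
P* = 68/7 = 68/7

68/7


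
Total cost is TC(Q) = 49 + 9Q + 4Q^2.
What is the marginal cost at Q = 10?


MC = dTC/dQ = 9 + 2*4*Q
At Q = 10:
MC = 9 + 8*10
MC = 9 + 80 = 89

89


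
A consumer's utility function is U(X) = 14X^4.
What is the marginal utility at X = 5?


MU = dU/dX = 14*4*X^(4-1)
MU = 56*X^3
At X = 5:
MU = 56 * 5^3
MU = 56 * 125 = 7000

7000


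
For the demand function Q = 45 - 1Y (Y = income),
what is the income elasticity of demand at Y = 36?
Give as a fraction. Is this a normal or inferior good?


dQ/dY = -1
At Y = 36: Q = 45 - 1*36 = 9
Ey = (dQ/dY)(Y/Q) = -1 * 36 / 9 = -4
Since Ey < 0, this is a inferior good.

-4 (inferior good)


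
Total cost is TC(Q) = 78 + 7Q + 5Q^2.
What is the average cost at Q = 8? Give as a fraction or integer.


TC(8) = 78 + 7*8 + 5*8^2
TC(8) = 78 + 56 + 320 = 454
AC = TC/Q = 454/8 = 227/4

227/4


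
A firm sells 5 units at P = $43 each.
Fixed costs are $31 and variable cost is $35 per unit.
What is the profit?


Total Revenue = P * Q = 43 * 5 = $215
Total Cost = FC + VC*Q = 31 + 35*5 = $206
Profit = TR - TC = 215 - 206 = $9

$9


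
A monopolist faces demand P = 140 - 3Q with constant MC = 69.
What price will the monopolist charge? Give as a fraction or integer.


MR = 140 - 6Q
Set MR = MC: 140 - 6Q = 69
Q* = 71/6
Substitute into demand:
P* = 140 - 3*71/6 = 209/2

209/2


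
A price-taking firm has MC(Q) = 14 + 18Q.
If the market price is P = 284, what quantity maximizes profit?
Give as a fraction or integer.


In perfect competition, profit is maximized where P = MC.
284 = 14 + 18Q
270 = 18Q
Q* = 270/18 = 15

15


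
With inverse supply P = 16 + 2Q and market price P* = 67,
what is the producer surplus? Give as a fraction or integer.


Minimum supply price (at Q=0): P_min = 16
Quantity supplied at P* = 67:
Q* = (67 - 16)/2 = 51/2
PS = (1/2) * Q* * (P* - P_min)
PS = (1/2) * 51/2 * (67 - 16)
PS = (1/2) * 51/2 * 51 = 2601/4

2601/4


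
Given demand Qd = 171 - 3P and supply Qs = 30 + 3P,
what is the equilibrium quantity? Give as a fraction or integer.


First find equilibrium price:
171 - 3P = 30 + 3P
P* = 141/6 = 47/2
Then substitute into demand:
Q* = 171 - 3 * 47/2 = 201/2

201/2


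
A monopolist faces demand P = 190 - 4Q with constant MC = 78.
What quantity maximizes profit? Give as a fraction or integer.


TR = P*Q = (190 - 4Q)Q = 190Q - 4Q^2
MR = dTR/dQ = 190 - 8Q
Set MR = MC:
190 - 8Q = 78
112 = 8Q
Q* = 112/8 = 14

14


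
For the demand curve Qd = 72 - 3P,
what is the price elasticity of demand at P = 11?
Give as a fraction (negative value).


dQ/dP = -3
At P = 11: Q = 72 - 3*11 = 39
E = (dQ/dP)(P/Q) = (-3)(11/39) = -11/13

-11/13


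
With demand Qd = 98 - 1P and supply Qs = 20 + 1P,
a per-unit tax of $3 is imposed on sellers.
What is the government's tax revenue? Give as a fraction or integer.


With tax on sellers, new supply: Qs' = 20 + 1(P - 3)
= 17 + 1P
New equilibrium quantity:
Q_new = 115/2
Tax revenue = tax * Q_new = 3 * 115/2 = 345/2

345/2


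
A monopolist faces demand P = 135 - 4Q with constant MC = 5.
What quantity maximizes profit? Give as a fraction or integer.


TR = P*Q = (135 - 4Q)Q = 135Q - 4Q^2
MR = dTR/dQ = 135 - 8Q
Set MR = MC:
135 - 8Q = 5
130 = 8Q
Q* = 130/8 = 65/4

65/4


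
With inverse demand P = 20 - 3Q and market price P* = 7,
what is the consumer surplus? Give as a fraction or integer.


Maximum willingness to pay (at Q=0): P_max = 20
Quantity demanded at P* = 7:
Q* = (20 - 7)/3 = 13/3
CS = (1/2) * Q* * (P_max - P*)
CS = (1/2) * 13/3 * (20 - 7)
CS = (1/2) * 13/3 * 13 = 169/6

169/6


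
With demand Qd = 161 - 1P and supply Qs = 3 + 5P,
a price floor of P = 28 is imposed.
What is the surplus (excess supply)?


At P = 28:
Qd = 161 - 1*28 = 133
Qs = 3 + 5*28 = 143
Surplus = Qs - Qd = 143 - 133 = 10

10


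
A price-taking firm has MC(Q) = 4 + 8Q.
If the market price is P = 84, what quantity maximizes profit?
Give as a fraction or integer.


In perfect competition, profit is maximized where P = MC.
84 = 4 + 8Q
80 = 8Q
Q* = 80/8 = 10

10


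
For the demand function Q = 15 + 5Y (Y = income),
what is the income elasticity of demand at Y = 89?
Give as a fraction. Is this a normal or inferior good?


dQ/dY = 5
At Y = 89: Q = 15 + 5*89 = 460
Ey = (dQ/dY)(Y/Q) = 5 * 89 / 460 = 89/92
Since Ey > 0, this is a normal good.

89/92 (normal good)


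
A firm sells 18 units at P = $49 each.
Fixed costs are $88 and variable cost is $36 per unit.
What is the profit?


Total Revenue = P * Q = 49 * 18 = $882
Total Cost = FC + VC*Q = 88 + 36*18 = $736
Profit = TR - TC = 882 - 736 = $146

$146


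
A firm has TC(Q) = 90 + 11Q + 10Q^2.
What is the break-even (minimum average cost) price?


AC(Q) = 90/Q + 11 + 10Q
To minimize: dAC/dQ = -90/Q^2 + 10 = 0
Q^2 = 90/10 = 9
Q* = 3
Min AC = 90/3 + 11 + 10*3
Min AC = 30 + 11 + 30 = 71

71


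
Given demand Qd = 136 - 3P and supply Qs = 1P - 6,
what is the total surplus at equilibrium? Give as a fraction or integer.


Find equilibrium: 136 - 3P = 1P - 6
136 + 6 = 4P
P* = 142/4 = 71/2
Q* = 1*71/2 - 6 = 59/2
Inverse demand: P = 136/3 - Q/3, so P_max = 136/3
Inverse supply: P = 6 + Q/1, so P_min = 6
CS = (1/2) * 59/2 * (136/3 - 71/2) = 3481/24
PS = (1/2) * 59/2 * (71/2 - 6) = 3481/8
TS = CS + PS = 3481/24 + 3481/8 = 3481/6

3481/6


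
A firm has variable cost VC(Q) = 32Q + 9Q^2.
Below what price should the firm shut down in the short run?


AVC(Q) = VC(Q)/Q = 32 + 9Q
AVC is increasing in Q, so minimum AVC is at Q -> 0+.
Min AVC = 32
The firm should shut down if P < 32.

32


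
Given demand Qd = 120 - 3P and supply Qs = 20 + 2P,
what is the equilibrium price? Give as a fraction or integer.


At equilibrium, Qd = Qs.
120 - 3P = 20 + 2P
120 - 20 = 3P + 2P
100 = 5P
P* = 100/5 = 20

20


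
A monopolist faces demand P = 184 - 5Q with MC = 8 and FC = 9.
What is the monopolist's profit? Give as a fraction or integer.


MR = MC: 184 - 10Q = 8
Q* = 88/5
P* = 184 - 5*88/5 = 96
Profit = (P* - MC)*Q* - FC
= (96 - 8)*88/5 - 9
= 88*88/5 - 9
= 7744/5 - 9 = 7699/5

7699/5


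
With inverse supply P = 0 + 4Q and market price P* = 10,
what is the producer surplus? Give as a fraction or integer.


Minimum supply price (at Q=0): P_min = 0
Quantity supplied at P* = 10:
Q* = (10 - 0)/4 = 5/2
PS = (1/2) * Q* * (P* - P_min)
PS = (1/2) * 5/2 * (10 - 0)
PS = (1/2) * 5/2 * 10 = 25/2

25/2


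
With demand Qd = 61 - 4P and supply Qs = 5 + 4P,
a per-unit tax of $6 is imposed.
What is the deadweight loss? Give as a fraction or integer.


Pre-tax equilibrium quantity: Q* = 33
Post-tax equilibrium quantity: Q_tax = 21
Reduction in quantity: Q* - Q_tax = 12
DWL = (1/2) * tax * (Q* - Q_tax)
DWL = (1/2) * 6 * 12 = 36

36


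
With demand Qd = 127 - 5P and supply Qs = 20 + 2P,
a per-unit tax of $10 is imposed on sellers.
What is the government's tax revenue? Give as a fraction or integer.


With tax on sellers, new supply: Qs' = 20 + 2(P - 10)
= 0 + 2P
New equilibrium quantity:
Q_new = 254/7
Tax revenue = tax * Q_new = 10 * 254/7 = 2540/7

2540/7


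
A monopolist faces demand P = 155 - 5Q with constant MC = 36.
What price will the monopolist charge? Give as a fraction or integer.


MR = 155 - 10Q
Set MR = MC: 155 - 10Q = 36
Q* = 119/10
Substitute into demand:
P* = 155 - 5*119/10 = 191/2

191/2


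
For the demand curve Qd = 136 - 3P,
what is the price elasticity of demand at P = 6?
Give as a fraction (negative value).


dQ/dP = -3
At P = 6: Q = 136 - 3*6 = 118
E = (dQ/dP)(P/Q) = (-3)(6/118) = -9/59

-9/59


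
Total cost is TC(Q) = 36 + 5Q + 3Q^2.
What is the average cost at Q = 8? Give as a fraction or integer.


TC(8) = 36 + 5*8 + 3*8^2
TC(8) = 36 + 40 + 192 = 268
AC = TC/Q = 268/8 = 67/2

67/2


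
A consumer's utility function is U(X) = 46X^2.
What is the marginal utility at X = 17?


MU = dU/dX = 46*2*X^(2-1)
MU = 92*X^1
At X = 17:
MU = 92 * 17^1
MU = 92 * 17 = 1564

1564


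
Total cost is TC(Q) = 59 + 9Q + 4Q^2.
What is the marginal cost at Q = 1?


MC = dTC/dQ = 9 + 2*4*Q
At Q = 1:
MC = 9 + 8*1
MC = 9 + 8 = 17

17


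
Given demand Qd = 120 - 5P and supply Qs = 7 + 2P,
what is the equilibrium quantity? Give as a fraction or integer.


First find equilibrium price:
120 - 5P = 7 + 2P
P* = 113/7 = 113/7
Then substitute into demand:
Q* = 120 - 5 * 113/7 = 275/7

275/7


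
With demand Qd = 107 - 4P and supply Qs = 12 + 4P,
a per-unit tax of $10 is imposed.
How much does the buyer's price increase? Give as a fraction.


With a per-unit tax, the buyer's price increase depends on relative slopes.
Supply slope: d = 4, Demand slope: b = 4
Buyer's price increase = d * tax / (b + d)
= 4 * 10 / (4 + 4)
= 40 / 8 = 5

5


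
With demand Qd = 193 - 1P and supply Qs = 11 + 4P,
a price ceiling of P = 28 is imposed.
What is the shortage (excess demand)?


At P = 28:
Qd = 193 - 1*28 = 165
Qs = 11 + 4*28 = 123
Shortage = Qd - Qs = 165 - 123 = 42

42


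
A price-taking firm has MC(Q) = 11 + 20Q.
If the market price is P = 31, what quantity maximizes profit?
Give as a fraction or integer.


In perfect competition, profit is maximized where P = MC.
31 = 11 + 20Q
20 = 20Q
Q* = 20/20 = 1

1


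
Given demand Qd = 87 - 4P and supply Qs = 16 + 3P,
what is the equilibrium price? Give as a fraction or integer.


At equilibrium, Qd = Qs.
87 - 4P = 16 + 3P
87 - 16 = 4P + 3P
71 = 7P
P* = 71/7 = 71/7

71/7


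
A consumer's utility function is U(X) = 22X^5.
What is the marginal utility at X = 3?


MU = dU/dX = 22*5*X^(5-1)
MU = 110*X^4
At X = 3:
MU = 110 * 3^4
MU = 110 * 81 = 8910

8910


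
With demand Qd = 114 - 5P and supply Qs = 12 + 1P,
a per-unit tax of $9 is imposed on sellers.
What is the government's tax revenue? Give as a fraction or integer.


With tax on sellers, new supply: Qs' = 12 + 1(P - 9)
= 3 + 1P
New equilibrium quantity:
Q_new = 43/2
Tax revenue = tax * Q_new = 9 * 43/2 = 387/2

387/2


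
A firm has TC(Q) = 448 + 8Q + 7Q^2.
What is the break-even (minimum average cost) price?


AC(Q) = 448/Q + 8 + 7Q
To minimize: dAC/dQ = -448/Q^2 + 7 = 0
Q^2 = 448/7 = 64
Q* = 8
Min AC = 448/8 + 8 + 7*8
Min AC = 56 + 8 + 56 = 120

120


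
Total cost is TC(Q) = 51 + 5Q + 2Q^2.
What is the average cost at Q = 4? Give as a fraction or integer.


TC(4) = 51 + 5*4 + 2*4^2
TC(4) = 51 + 20 + 32 = 103
AC = TC/Q = 103/4 = 103/4

103/4


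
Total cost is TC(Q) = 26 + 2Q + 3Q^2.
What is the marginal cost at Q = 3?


MC = dTC/dQ = 2 + 2*3*Q
At Q = 3:
MC = 2 + 6*3
MC = 2 + 18 = 20

20


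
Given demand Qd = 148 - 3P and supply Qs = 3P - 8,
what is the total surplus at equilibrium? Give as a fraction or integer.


Find equilibrium: 148 - 3P = 3P - 8
148 + 8 = 6P
P* = 156/6 = 26
Q* = 3*26 - 8 = 70
Inverse demand: P = 148/3 - Q/3, so P_max = 148/3
Inverse supply: P = 8/3 + Q/3, so P_min = 8/3
CS = (1/2) * 70 * (148/3 - 26) = 2450/3
PS = (1/2) * 70 * (26 - 8/3) = 2450/3
TS = CS + PS = 2450/3 + 2450/3 = 4900/3

4900/3


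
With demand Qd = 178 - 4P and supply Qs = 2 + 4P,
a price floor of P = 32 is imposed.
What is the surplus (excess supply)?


At P = 32:
Qd = 178 - 4*32 = 50
Qs = 2 + 4*32 = 130
Surplus = Qs - Qd = 130 - 50 = 80

80


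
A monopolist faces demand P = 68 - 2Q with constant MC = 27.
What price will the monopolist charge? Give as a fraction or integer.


MR = 68 - 4Q
Set MR = MC: 68 - 4Q = 27
Q* = 41/4
Substitute into demand:
P* = 68 - 2*41/4 = 95/2

95/2


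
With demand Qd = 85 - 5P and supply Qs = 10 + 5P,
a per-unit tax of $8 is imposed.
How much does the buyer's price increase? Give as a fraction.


With a per-unit tax, the buyer's price increase depends on relative slopes.
Supply slope: d = 5, Demand slope: b = 5
Buyer's price increase = d * tax / (b + d)
= 5 * 8 / (5 + 5)
= 40 / 10 = 4

4


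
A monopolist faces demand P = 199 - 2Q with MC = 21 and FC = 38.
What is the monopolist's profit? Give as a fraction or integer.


MR = MC: 199 - 4Q = 21
Q* = 89/2
P* = 199 - 2*89/2 = 110
Profit = (P* - MC)*Q* - FC
= (110 - 21)*89/2 - 38
= 89*89/2 - 38
= 7921/2 - 38 = 7845/2

7845/2


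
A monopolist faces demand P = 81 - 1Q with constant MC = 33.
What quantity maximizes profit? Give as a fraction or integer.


TR = P*Q = (81 - 1Q)Q = 81Q - 1Q^2
MR = dTR/dQ = 81 - 2Q
Set MR = MC:
81 - 2Q = 33
48 = 2Q
Q* = 48/2 = 24

24


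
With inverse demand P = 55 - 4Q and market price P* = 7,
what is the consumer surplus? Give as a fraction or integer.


Maximum willingness to pay (at Q=0): P_max = 55
Quantity demanded at P* = 7:
Q* = (55 - 7)/4 = 12
CS = (1/2) * Q* * (P_max - P*)
CS = (1/2) * 12 * (55 - 7)
CS = (1/2) * 12 * 48 = 288

288


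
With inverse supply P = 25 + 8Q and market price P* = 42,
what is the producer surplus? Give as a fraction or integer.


Minimum supply price (at Q=0): P_min = 25
Quantity supplied at P* = 42:
Q* = (42 - 25)/8 = 17/8
PS = (1/2) * Q* * (P* - P_min)
PS = (1/2) * 17/8 * (42 - 25)
PS = (1/2) * 17/8 * 17 = 289/16

289/16


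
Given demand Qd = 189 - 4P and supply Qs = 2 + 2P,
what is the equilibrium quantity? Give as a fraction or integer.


First find equilibrium price:
189 - 4P = 2 + 2P
P* = 187/6 = 187/6
Then substitute into demand:
Q* = 189 - 4 * 187/6 = 193/3

193/3


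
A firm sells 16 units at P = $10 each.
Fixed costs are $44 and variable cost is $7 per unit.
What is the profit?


Total Revenue = P * Q = 10 * 16 = $160
Total Cost = FC + VC*Q = 44 + 7*16 = $156
Profit = TR - TC = 160 - 156 = $4

$4


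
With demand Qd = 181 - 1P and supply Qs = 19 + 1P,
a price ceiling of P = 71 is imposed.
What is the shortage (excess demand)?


At P = 71:
Qd = 181 - 1*71 = 110
Qs = 19 + 1*71 = 90
Shortage = Qd - Qs = 110 - 90 = 20

20


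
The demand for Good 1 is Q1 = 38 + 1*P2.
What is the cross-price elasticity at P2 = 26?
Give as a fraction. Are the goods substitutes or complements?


dQ1/dP2 = 1
At P2 = 26: Q1 = 38 + 1*26 = 64
Exy = (dQ1/dP2)(P2/Q1) = 1 * 26 / 64 = 13/32
Since Exy > 0, the goods are substitutes.

13/32 (substitutes)


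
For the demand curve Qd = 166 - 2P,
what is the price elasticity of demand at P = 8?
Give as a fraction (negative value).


dQ/dP = -2
At P = 8: Q = 166 - 2*8 = 150
E = (dQ/dP)(P/Q) = (-2)(8/150) = -8/75

-8/75


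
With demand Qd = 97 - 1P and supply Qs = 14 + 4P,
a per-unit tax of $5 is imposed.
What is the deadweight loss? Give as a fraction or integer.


Pre-tax equilibrium quantity: Q* = 402/5
Post-tax equilibrium quantity: Q_tax = 382/5
Reduction in quantity: Q* - Q_tax = 4
DWL = (1/2) * tax * (Q* - Q_tax)
DWL = (1/2) * 5 * 4 = 10

10


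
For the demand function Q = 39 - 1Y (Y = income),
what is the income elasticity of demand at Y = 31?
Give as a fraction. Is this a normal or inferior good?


dQ/dY = -1
At Y = 31: Q = 39 - 1*31 = 8
Ey = (dQ/dY)(Y/Q) = -1 * 31 / 8 = -31/8
Since Ey < 0, this is a inferior good.

-31/8 (inferior good)


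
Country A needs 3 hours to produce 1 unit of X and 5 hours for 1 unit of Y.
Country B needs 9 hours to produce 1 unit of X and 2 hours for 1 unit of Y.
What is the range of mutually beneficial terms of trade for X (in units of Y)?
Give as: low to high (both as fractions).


Opportunity cost of X for Country A = hours_X / hours_Y = 3/5 = 3/5 units of Y
Opportunity cost of X for Country B = hours_X / hours_Y = 9/2 = 9/2 units of Y
Terms of trade must be between the two opportunity costs.
Range: 3/5 to 9/2

3/5 to 9/2


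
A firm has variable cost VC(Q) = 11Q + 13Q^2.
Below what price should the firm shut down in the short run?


AVC(Q) = VC(Q)/Q = 11 + 13Q
AVC is increasing in Q, so minimum AVC is at Q -> 0+.
Min AVC = 11
The firm should shut down if P < 11.

11


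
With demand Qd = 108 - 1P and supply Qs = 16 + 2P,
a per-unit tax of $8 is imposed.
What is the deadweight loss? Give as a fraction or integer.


Pre-tax equilibrium quantity: Q* = 232/3
Post-tax equilibrium quantity: Q_tax = 72
Reduction in quantity: Q* - Q_tax = 16/3
DWL = (1/2) * tax * (Q* - Q_tax)
DWL = (1/2) * 8 * 16/3 = 64/3

64/3


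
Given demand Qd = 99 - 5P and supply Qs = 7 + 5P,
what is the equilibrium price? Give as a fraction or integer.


At equilibrium, Qd = Qs.
99 - 5P = 7 + 5P
99 - 7 = 5P + 5P
92 = 10P
P* = 92/10 = 46/5

46/5


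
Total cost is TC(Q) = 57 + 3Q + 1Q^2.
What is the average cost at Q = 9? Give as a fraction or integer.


TC(9) = 57 + 3*9 + 1*9^2
TC(9) = 57 + 27 + 81 = 165
AC = TC/Q = 165/9 = 55/3

55/3


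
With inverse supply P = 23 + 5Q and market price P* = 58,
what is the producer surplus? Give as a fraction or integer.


Minimum supply price (at Q=0): P_min = 23
Quantity supplied at P* = 58:
Q* = (58 - 23)/5 = 7
PS = (1/2) * Q* * (P* - P_min)
PS = (1/2) * 7 * (58 - 23)
PS = (1/2) * 7 * 35 = 245/2

245/2


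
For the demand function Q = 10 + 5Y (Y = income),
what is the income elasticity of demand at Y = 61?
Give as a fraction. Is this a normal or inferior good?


dQ/dY = 5
At Y = 61: Q = 10 + 5*61 = 315
Ey = (dQ/dY)(Y/Q) = 5 * 61 / 315 = 61/63
Since Ey > 0, this is a normal good.

61/63 (normal good)


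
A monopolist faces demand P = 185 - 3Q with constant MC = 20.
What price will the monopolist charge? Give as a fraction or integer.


MR = 185 - 6Q
Set MR = MC: 185 - 6Q = 20
Q* = 55/2
Substitute into demand:
P* = 185 - 3*55/2 = 205/2

205/2


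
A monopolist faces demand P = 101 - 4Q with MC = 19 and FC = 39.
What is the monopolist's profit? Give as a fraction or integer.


MR = MC: 101 - 8Q = 19
Q* = 41/4
P* = 101 - 4*41/4 = 60
Profit = (P* - MC)*Q* - FC
= (60 - 19)*41/4 - 39
= 41*41/4 - 39
= 1681/4 - 39 = 1525/4

1525/4


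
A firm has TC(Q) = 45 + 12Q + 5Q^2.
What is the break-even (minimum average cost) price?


AC(Q) = 45/Q + 12 + 5Q
To minimize: dAC/dQ = -45/Q^2 + 5 = 0
Q^2 = 45/5 = 9
Q* = 3
Min AC = 45/3 + 12 + 5*3
Min AC = 15 + 12 + 15 = 42

42


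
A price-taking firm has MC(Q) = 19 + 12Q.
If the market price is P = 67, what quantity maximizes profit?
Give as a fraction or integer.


In perfect competition, profit is maximized where P = MC.
67 = 19 + 12Q
48 = 12Q
Q* = 48/12 = 4

4


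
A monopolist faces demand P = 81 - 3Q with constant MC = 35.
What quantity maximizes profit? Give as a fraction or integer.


TR = P*Q = (81 - 3Q)Q = 81Q - 3Q^2
MR = dTR/dQ = 81 - 6Q
Set MR = MC:
81 - 6Q = 35
46 = 6Q
Q* = 46/6 = 23/3

23/3


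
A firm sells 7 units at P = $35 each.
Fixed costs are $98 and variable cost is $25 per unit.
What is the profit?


Total Revenue = P * Q = 35 * 7 = $245
Total Cost = FC + VC*Q = 98 + 25*7 = $273
Profit = TR - TC = 245 - 273 = $-28

$-28


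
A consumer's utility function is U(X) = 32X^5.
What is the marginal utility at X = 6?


MU = dU/dX = 32*5*X^(5-1)
MU = 160*X^4
At X = 6:
MU = 160 * 6^4
MU = 160 * 1296 = 207360

207360


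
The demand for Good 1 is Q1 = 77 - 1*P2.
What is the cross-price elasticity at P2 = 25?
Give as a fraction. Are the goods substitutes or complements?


dQ1/dP2 = -1
At P2 = 25: Q1 = 77 - 1*25 = 52
Exy = (dQ1/dP2)(P2/Q1) = -1 * 25 / 52 = -25/52
Since Exy < 0, the goods are complements.

-25/52 (complements)


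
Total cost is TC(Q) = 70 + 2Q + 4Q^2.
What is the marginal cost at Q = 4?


MC = dTC/dQ = 2 + 2*4*Q
At Q = 4:
MC = 2 + 8*4
MC = 2 + 32 = 34

34


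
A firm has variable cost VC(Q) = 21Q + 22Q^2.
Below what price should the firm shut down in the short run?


AVC(Q) = VC(Q)/Q = 21 + 22Q
AVC is increasing in Q, so minimum AVC is at Q -> 0+.
Min AVC = 21
The firm should shut down if P < 21.

21


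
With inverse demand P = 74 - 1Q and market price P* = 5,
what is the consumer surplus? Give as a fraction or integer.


Maximum willingness to pay (at Q=0): P_max = 74
Quantity demanded at P* = 5:
Q* = (74 - 5)/1 = 69
CS = (1/2) * Q* * (P_max - P*)
CS = (1/2) * 69 * (74 - 5)
CS = (1/2) * 69 * 69 = 4761/2

4761/2


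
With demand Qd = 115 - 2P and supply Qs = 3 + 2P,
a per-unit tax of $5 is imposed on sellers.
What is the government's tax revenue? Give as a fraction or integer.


With tax on sellers, new supply: Qs' = 3 + 2(P - 5)
= 2P - 7
New equilibrium quantity:
Q_new = 54
Tax revenue = tax * Q_new = 5 * 54 = 270

270


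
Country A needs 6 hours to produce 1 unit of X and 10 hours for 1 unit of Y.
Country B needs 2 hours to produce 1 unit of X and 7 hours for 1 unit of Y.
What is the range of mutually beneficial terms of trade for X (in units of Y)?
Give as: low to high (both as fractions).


Opportunity cost of X for Country A = hours_X / hours_Y = 6/10 = 3/5 units of Y
Opportunity cost of X for Country B = hours_X / hours_Y = 2/7 = 2/7 units of Y
Terms of trade must be between the two opportunity costs.
Range: 2/7 to 3/5

2/7 to 3/5


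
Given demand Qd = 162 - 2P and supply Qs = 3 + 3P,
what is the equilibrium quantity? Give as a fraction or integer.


First find equilibrium price:
162 - 2P = 3 + 3P
P* = 159/5 = 159/5
Then substitute into demand:
Q* = 162 - 2 * 159/5 = 492/5

492/5


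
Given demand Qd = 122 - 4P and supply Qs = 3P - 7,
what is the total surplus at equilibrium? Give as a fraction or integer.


Find equilibrium: 122 - 4P = 3P - 7
122 + 7 = 7P
P* = 129/7 = 129/7
Q* = 3*129/7 - 7 = 338/7
Inverse demand: P = 61/2 - Q/4, so P_max = 61/2
Inverse supply: P = 7/3 + Q/3, so P_min = 7/3
CS = (1/2) * 338/7 * (61/2 - 129/7) = 28561/98
PS = (1/2) * 338/7 * (129/7 - 7/3) = 57122/147
TS = CS + PS = 28561/98 + 57122/147 = 28561/42

28561/42


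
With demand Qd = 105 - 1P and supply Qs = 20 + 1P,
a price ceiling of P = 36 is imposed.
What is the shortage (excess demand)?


At P = 36:
Qd = 105 - 1*36 = 69
Qs = 20 + 1*36 = 56
Shortage = Qd - Qs = 69 - 56 = 13

13


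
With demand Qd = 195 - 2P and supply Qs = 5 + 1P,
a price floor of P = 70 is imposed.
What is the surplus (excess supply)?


At P = 70:
Qd = 195 - 2*70 = 55
Qs = 5 + 1*70 = 75
Surplus = Qs - Qd = 75 - 55 = 20

20


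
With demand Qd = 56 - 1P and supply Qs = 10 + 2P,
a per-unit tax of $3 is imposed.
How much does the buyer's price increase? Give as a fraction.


With a per-unit tax, the buyer's price increase depends on relative slopes.
Supply slope: d = 2, Demand slope: b = 1
Buyer's price increase = d * tax / (b + d)
= 2 * 3 / (1 + 2)
= 6 / 3 = 2

2


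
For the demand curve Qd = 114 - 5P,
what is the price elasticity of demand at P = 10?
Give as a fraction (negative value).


dQ/dP = -5
At P = 10: Q = 114 - 5*10 = 64
E = (dQ/dP)(P/Q) = (-5)(10/64) = -25/32

-25/32


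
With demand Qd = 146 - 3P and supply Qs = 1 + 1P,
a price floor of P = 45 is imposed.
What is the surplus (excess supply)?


At P = 45:
Qd = 146 - 3*45 = 11
Qs = 1 + 1*45 = 46
Surplus = Qs - Qd = 46 - 11 = 35

35


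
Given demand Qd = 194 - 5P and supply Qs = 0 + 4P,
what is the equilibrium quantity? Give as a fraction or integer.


First find equilibrium price:
194 - 5P = 0 + 4P
P* = 194/9 = 194/9
Then substitute into demand:
Q* = 194 - 5 * 194/9 = 776/9

776/9


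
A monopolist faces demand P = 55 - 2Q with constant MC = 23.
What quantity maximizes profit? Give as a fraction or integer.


TR = P*Q = (55 - 2Q)Q = 55Q - 2Q^2
MR = dTR/dQ = 55 - 4Q
Set MR = MC:
55 - 4Q = 23
32 = 4Q
Q* = 32/4 = 8

8


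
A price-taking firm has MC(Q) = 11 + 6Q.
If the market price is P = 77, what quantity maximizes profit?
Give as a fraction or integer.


In perfect competition, profit is maximized where P = MC.
77 = 11 + 6Q
66 = 6Q
Q* = 66/6 = 11

11
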